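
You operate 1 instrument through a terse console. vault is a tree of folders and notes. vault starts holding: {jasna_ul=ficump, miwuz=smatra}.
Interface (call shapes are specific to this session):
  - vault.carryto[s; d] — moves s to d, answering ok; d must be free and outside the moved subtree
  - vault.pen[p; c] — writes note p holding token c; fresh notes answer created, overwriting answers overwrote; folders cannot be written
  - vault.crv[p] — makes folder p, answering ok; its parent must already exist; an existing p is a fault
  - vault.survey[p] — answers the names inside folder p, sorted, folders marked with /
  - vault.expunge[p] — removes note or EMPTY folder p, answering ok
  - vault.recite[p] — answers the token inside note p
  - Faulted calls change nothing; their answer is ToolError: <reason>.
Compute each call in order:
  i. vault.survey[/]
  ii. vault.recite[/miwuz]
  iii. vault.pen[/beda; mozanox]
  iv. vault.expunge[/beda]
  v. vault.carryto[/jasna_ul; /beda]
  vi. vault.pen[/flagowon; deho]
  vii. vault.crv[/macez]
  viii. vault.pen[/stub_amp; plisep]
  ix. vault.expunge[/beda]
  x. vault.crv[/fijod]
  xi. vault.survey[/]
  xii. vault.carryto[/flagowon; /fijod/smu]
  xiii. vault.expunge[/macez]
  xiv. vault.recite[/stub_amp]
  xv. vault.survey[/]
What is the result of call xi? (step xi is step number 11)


> vault.survey p→/
:: [jasna_ul, miwuz]
> vault.recite p→/miwuz
:: smatra
> vault.pen p→/beda c→mozanox
:: created
> vault.expunge p→/beda
:: ok
> vault.carryto s→/jasna_ul d→/beda
:: ok
> vault.pen p→/flagowon c→deho
:: created
> vault.crv p→/macez
:: ok
> vault.pen p→/stub_amp c→plisep
:: created
> vault.expunge p→/beda
:: ok
> vault.crv p→/fijod
:: ok
> vault.survey p→/
:: [fijod/, flagowon, macez/, miwuz, stub_amp]
> vault.carryto s→/flagowon d→/fijod/smu
:: ok
> vault.expunge p→/macez
:: ok
> vault.recite p→/stub_amp
:: plisep
> vault.survey p→/
:: [fijod/, miwuz, stub_amp]

Answer: [fijod/, flagowon, macez/, miwuz, stub_amp]


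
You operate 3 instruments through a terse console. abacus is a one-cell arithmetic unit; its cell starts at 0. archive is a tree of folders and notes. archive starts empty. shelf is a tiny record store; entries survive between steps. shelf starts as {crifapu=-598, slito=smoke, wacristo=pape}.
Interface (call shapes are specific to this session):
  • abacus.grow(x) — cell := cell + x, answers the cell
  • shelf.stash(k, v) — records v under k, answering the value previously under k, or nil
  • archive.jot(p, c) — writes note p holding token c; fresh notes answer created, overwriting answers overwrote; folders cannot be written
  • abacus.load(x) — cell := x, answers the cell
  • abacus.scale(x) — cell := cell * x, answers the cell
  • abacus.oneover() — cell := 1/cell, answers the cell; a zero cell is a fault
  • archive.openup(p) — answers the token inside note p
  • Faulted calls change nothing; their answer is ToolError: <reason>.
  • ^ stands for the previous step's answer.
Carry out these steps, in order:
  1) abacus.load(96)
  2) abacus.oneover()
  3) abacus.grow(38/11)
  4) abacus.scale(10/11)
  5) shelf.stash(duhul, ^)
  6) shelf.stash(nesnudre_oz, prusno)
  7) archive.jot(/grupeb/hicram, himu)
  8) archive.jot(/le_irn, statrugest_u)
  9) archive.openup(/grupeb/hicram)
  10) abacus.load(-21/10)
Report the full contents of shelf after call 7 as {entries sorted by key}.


Answer: {crifapu=-598, duhul=18295/5808, nesnudre_oz=prusno, slito=smoke, wacristo=pape}

Derivation:
;; 1. load(x=96) => 96
;; 2. oneover() => 1/96
;; 3. grow(x=38/11) => 3659/1056
;; 4. scale(x=10/11) => 18295/5808
;; 5. stash(k=duhul, v=^) => nil
;; 6. stash(k=nesnudre_oz, v=prusno) => nil
;; 7. jot(p=/grupeb/hicram, c=himu) => ToolError: no parent
;; 8. jot(p=/le_irn, c=statrugest_u) => created
;; 9. openup(p=/grupeb/hicram) => ToolError: not found
;; 10. load(x=-21/10) => -21/10


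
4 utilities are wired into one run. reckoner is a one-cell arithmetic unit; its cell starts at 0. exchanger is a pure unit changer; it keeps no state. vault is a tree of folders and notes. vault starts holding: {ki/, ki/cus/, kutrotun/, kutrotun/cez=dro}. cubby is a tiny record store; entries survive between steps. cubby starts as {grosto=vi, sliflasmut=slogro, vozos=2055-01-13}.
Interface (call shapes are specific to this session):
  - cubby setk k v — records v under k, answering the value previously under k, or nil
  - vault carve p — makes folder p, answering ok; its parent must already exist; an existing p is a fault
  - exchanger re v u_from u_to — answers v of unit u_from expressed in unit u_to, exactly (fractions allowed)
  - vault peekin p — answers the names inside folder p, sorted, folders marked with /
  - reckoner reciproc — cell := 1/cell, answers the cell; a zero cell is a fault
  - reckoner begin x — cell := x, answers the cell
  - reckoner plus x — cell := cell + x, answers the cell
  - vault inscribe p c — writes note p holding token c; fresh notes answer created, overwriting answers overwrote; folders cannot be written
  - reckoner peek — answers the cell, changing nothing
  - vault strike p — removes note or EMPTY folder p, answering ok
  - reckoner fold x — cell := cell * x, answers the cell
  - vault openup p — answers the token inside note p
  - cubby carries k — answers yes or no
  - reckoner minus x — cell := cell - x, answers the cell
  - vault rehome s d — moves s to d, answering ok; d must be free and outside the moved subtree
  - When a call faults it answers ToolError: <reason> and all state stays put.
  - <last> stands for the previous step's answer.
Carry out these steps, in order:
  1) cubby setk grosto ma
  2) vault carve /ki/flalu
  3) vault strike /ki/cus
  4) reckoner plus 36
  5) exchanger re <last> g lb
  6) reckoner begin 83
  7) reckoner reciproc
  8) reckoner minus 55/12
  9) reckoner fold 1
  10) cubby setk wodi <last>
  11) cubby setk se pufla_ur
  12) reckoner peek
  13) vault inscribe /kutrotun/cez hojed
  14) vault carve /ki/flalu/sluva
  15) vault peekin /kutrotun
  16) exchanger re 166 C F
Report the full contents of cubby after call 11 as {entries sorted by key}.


Answer: {grosto=ma, se=pufla_ur, sliflasmut=slogro, vozos=2055-01-13, wodi=-4553/996}

Derivation:
Do: cubby setk[grosto; ma]
See: vi
Do: vault carve[/ki/flalu]
See: ok
Do: vault strike[/ki/cus]
See: ok
Do: reckoner plus[36]
See: 36
Do: exchanger re[<last>; g; lb]
See: 3600000/45359237
Do: reckoner begin[83]
See: 83
Do: reckoner reciproc[]
See: 1/83
Do: reckoner minus[55/12]
See: -4553/996
Do: reckoner fold[1]
See: -4553/996
Do: cubby setk[wodi; <last>]
See: nil
Do: cubby setk[se; pufla_ur]
See: nil
Do: reckoner peek[]
See: -4553/996
Do: vault inscribe[/kutrotun/cez; hojed]
See: overwrote
Do: vault carve[/ki/flalu/sluva]
See: ok
Do: vault peekin[/kutrotun]
See: [cez]
Do: exchanger re[166; C; F]
See: 1654/5


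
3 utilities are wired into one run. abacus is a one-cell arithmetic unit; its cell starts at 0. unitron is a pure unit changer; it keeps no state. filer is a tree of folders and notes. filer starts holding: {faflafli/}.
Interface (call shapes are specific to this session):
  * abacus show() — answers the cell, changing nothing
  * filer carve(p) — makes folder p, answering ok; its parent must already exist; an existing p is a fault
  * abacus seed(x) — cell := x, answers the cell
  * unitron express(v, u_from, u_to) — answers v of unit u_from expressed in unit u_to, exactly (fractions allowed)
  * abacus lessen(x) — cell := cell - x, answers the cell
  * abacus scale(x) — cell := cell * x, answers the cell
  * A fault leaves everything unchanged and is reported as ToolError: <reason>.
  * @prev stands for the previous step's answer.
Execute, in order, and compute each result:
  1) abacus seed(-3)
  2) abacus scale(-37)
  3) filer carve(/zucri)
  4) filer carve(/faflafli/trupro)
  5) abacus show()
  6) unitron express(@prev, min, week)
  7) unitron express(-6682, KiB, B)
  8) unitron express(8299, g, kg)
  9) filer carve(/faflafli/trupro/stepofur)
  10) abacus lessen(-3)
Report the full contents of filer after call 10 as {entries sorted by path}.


Answer: {faflafli/, faflafli/trupro/, faflafli/trupro/stepofur/, zucri/}

Derivation:
Step: abacus seed[x: -3]
Result: -3
Step: abacus scale[x: -37]
Result: 111
Step: filer carve[p: /zucri]
Result: ok
Step: filer carve[p: /faflafli/trupro]
Result: ok
Step: abacus show[]
Result: 111
Step: unitron express[v: @prev; u_from: min; u_to: week]
Result: 37/3360
Step: unitron express[v: -6682; u_from: KiB; u_to: B]
Result: -6842368
Step: unitron express[v: 8299; u_from: g; u_to: kg]
Result: 8299/1000
Step: filer carve[p: /faflafli/trupro/stepofur]
Result: ok
Step: abacus lessen[x: -3]
Result: 114


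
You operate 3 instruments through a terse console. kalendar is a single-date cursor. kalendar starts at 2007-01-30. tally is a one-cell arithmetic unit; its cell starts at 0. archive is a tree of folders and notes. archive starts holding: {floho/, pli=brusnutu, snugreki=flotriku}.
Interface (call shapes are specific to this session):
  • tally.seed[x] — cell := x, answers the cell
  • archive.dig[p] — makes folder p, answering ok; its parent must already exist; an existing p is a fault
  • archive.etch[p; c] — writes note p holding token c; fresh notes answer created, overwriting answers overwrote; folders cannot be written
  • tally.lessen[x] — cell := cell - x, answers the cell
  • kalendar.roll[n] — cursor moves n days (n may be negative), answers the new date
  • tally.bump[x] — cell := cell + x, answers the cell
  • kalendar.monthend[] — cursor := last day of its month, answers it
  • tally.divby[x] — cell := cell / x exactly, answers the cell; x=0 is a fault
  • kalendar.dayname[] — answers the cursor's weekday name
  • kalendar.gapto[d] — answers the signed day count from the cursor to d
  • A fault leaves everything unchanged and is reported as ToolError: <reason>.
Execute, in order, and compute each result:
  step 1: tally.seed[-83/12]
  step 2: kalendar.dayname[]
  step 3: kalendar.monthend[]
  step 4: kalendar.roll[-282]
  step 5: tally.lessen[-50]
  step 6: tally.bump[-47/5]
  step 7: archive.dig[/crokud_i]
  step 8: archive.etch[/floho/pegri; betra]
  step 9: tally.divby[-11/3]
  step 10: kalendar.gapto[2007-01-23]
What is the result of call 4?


Now I run tally.seed on x: -83/12, and get -83/12.
Calling kalendar.dayname, and see Tuesday.
I run kalendar.monthend, and get 2007-01-31.
I call kalendar.roll on n: -282, yielding 2006-04-24.
Using tally.lessen on x: -50, → 517/12.
I run tally.bump on x: -47/5, which returns 2021/60.
Now I run archive.dig on p: /crokud_i, and get ok.
I try archive.etch on p: /floho/pegri, c: betra, and see created.
I call tally.divby on x: -11/3: -2021/220.
Using kalendar.gapto on d: 2007-01-23, — result: 274.

Answer: 2006-04-24


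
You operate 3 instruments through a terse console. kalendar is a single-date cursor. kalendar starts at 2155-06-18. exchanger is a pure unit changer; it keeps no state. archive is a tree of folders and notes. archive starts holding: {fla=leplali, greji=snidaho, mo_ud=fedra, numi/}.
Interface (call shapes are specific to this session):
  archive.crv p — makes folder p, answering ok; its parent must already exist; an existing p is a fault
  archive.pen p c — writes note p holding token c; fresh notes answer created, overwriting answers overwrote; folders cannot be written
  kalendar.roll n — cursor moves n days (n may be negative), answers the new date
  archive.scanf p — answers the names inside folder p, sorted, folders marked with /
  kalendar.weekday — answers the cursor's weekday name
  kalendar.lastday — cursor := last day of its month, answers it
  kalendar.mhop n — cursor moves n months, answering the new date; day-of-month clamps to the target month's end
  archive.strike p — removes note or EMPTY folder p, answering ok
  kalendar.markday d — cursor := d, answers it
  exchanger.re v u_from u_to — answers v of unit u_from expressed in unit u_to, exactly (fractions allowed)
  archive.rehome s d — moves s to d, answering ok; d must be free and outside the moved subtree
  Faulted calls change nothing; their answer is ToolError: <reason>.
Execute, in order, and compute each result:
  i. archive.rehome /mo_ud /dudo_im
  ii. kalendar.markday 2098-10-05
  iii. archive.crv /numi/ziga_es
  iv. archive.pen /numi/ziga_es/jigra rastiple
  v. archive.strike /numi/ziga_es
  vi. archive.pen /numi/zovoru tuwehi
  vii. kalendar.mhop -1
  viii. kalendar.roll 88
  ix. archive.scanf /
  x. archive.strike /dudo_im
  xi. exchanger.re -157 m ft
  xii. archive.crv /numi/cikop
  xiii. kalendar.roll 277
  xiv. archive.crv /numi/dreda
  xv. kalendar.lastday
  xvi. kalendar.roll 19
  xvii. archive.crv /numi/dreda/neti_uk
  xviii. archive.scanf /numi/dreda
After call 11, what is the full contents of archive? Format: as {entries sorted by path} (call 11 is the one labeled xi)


I invoke archive.rehome(s→/mo_ud, d→/dudo_im), and observe ok.
Next I call kalendar.markday(d→2098-10-05), yielding 2098-10-05.
I try archive.crv(p→/numi/ziga_es), → ok.
I invoke archive.pen(p→/numi/ziga_es/jigra, c→rastiple), and get created.
I run archive.strike(p→/numi/ziga_es), and see ToolError: not empty.
Calling archive.pen(p→/numi/zovoru, c→tuwehi): created.
Next I call kalendar.mhop(n→-1), yielding 2098-09-05.
I invoke kalendar.roll(n→88), → 2098-12-02.
I invoke archive.scanf(p→/): [dudo_im, fla, greji, numi/].
Then archive.strike(p→/dudo_im): ok.
I try exchanger.re(v→-157, u_from→m, u_to→ft), and observe -196250/381.
I call archive.crv(p→/numi/cikop), giving ok.
I run kalendar.roll(n→277), and observe 2099-09-05.
I use archive.crv(p→/numi/dreda), and see ok.
I try kalendar.lastday, and get 2099-09-30.
Then kalendar.roll(n→19), → 2099-10-19.
I call archive.crv(p→/numi/dreda/neti_uk), → ok.
I call archive.scanf(p→/numi/dreda), and get [neti_uk/].

Answer: {fla=leplali, greji=snidaho, numi/, numi/ziga_es/, numi/ziga_es/jigra=rastiple, numi/zovoru=tuwehi}


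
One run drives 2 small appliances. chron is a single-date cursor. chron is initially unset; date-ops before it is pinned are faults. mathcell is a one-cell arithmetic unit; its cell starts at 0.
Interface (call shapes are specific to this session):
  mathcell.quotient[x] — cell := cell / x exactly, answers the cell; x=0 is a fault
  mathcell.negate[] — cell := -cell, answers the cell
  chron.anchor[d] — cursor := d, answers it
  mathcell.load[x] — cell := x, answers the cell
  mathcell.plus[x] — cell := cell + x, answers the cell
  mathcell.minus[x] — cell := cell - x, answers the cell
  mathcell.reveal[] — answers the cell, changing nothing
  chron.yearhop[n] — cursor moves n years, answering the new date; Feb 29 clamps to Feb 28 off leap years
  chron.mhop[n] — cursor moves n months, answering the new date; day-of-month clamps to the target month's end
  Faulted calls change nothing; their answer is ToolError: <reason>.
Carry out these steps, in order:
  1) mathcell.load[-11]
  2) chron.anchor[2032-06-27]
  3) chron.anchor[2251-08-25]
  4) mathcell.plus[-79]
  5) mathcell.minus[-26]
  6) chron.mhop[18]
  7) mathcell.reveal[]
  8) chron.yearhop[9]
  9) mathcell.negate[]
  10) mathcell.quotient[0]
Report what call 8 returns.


Answer: 2262-02-25

Derivation:
~$ mathcell.load x=-11
:: -11
~$ chron.anchor d=2032-06-27
:: 2032-06-27
~$ chron.anchor d=2251-08-25
:: 2251-08-25
~$ mathcell.plus x=-79
:: -90
~$ mathcell.minus x=-26
:: -64
~$ chron.mhop n=18
:: 2253-02-25
~$ mathcell.reveal
:: -64
~$ chron.yearhop n=9
:: 2262-02-25
~$ mathcell.negate
:: 64
~$ mathcell.quotient x=0
:: ToolError: division by zero


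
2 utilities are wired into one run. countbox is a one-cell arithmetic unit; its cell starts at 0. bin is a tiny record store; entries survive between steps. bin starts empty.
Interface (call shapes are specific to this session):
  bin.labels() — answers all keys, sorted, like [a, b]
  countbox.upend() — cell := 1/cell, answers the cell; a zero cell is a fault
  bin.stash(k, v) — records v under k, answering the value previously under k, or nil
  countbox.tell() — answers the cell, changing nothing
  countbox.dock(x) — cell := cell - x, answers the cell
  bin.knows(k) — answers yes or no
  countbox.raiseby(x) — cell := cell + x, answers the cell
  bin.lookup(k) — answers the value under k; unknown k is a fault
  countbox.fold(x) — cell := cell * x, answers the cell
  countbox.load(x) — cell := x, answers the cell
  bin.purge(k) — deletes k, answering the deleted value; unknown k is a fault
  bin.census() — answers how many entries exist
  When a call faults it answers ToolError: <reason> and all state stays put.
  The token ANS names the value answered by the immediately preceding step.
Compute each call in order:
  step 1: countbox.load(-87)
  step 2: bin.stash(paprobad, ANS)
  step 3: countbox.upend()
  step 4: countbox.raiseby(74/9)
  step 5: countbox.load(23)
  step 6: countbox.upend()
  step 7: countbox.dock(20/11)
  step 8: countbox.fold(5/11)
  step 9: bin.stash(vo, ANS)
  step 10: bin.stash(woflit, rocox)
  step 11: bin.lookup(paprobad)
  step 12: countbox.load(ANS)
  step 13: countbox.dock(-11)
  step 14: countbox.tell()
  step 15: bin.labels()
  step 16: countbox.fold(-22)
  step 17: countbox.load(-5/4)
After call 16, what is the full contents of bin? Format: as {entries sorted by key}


Answer: {paprobad=-87, vo=-2245/2783, woflit=rocox}

Derivation:
! countbox.load(x='-87') -> -87
! bin.stash(k='paprobad', v='ANS') -> nil
! countbox.upend() -> -1/87
! countbox.raiseby(x='74/9') -> 2143/261
! countbox.load(x='23') -> 23
! countbox.upend() -> 1/23
! countbox.dock(x='20/11') -> -449/253
! countbox.fold(x='5/11') -> -2245/2783
! bin.stash(k='vo', v='ANS') -> nil
! bin.stash(k='woflit', v='rocox') -> nil
! bin.lookup(k='paprobad') -> -87
! countbox.load(x='ANS') -> -87
! countbox.dock(x='-11') -> -76
! countbox.tell() -> -76
! bin.labels() -> [paprobad, vo, woflit]
! countbox.fold(x='-22') -> 1672
! countbox.load(x='-5/4') -> -5/4


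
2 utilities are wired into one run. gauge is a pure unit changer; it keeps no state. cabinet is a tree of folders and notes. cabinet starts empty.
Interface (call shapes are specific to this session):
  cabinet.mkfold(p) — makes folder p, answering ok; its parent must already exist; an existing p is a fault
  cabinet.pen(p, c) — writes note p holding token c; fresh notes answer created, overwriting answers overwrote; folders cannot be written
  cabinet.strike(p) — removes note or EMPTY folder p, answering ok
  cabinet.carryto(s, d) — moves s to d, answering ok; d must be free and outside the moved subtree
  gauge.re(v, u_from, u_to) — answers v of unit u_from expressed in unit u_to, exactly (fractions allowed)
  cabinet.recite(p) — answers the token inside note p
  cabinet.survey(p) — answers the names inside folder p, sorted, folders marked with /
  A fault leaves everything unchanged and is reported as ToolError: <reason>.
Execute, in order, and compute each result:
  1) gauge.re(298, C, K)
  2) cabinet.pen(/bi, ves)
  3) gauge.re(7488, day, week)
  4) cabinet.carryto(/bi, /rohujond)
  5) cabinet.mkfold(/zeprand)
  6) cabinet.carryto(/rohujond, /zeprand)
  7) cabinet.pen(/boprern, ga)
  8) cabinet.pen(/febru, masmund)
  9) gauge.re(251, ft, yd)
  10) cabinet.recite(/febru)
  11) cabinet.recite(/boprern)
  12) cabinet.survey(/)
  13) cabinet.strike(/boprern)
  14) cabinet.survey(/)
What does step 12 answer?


% gauge.re(298, C, K) ~> 11423/20
% cabinet.pen(/bi, ves) ~> created
% gauge.re(7488, day, week) ~> 7488/7
% cabinet.carryto(/bi, /rohujond) ~> ok
% cabinet.mkfold(/zeprand) ~> ok
% cabinet.carryto(/rohujond, /zeprand) ~> ToolError: exists
% cabinet.pen(/boprern, ga) ~> created
% cabinet.pen(/febru, masmund) ~> created
% gauge.re(251, ft, yd) ~> 251/3
% cabinet.recite(/febru) ~> masmund
% cabinet.recite(/boprern) ~> ga
% cabinet.survey(/) ~> [boprern, febru, rohujond, zeprand/]
% cabinet.strike(/boprern) ~> ok
% cabinet.survey(/) ~> [febru, rohujond, zeprand/]

Answer: [boprern, febru, rohujond, zeprand/]


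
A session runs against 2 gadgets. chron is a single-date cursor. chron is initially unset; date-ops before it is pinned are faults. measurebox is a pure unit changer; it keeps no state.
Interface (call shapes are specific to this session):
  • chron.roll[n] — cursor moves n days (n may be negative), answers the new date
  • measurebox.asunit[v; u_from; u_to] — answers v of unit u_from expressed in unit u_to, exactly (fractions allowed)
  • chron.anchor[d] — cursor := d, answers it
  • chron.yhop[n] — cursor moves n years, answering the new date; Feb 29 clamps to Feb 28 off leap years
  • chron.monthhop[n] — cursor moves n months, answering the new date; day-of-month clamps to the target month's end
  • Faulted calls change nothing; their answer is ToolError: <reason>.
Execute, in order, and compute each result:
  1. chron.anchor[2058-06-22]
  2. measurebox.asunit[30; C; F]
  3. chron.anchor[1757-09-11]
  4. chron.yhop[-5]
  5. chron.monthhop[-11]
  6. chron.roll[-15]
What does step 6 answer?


Answer: 1751-09-26

Derivation:
Step: chron.anchor[d: 2058-06-22]
Result: 2058-06-22
Step: measurebox.asunit[v: 30; u_from: C; u_to: F]
Result: 86
Step: chron.anchor[d: 1757-09-11]
Result: 1757-09-11
Step: chron.yhop[n: -5]
Result: 1752-09-11
Step: chron.monthhop[n: -11]
Result: 1751-10-11
Step: chron.roll[n: -15]
Result: 1751-09-26


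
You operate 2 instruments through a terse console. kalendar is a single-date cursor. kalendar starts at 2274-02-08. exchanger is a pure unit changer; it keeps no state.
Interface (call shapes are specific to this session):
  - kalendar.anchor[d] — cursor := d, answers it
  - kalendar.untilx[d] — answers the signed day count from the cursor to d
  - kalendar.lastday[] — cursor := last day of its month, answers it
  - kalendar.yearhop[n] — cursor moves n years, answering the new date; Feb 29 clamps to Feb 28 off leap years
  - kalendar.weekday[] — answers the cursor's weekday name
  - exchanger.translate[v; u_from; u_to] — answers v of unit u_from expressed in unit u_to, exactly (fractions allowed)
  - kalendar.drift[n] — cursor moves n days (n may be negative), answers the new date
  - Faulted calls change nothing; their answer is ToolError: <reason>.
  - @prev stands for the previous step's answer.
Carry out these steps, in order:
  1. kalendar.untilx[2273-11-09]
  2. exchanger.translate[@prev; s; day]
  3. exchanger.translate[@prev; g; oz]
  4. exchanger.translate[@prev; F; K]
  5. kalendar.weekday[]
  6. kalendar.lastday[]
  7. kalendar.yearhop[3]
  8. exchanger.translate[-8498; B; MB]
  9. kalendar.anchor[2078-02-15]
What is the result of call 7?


~$ kalendar.untilx d→2273-11-09
  -91
~$ exchanger.translate v→@prev u_from→s u_to→day
  -91/86400
~$ exchanger.translate v→@prev u_from→g u_to→oz
  -6500/174957057
~$ exchanger.translate v→@prev u_from→F u_to→K
  8042250389119/31492270260
~$ kalendar.weekday
  Sunday
~$ kalendar.lastday
  2274-02-28
~$ kalendar.yearhop n→3
  2277-02-28
~$ exchanger.translate v→-8498 u_from→B u_to→MB
  -4249/500000
~$ kalendar.anchor d→2078-02-15
  2078-02-15

Answer: 2277-02-28


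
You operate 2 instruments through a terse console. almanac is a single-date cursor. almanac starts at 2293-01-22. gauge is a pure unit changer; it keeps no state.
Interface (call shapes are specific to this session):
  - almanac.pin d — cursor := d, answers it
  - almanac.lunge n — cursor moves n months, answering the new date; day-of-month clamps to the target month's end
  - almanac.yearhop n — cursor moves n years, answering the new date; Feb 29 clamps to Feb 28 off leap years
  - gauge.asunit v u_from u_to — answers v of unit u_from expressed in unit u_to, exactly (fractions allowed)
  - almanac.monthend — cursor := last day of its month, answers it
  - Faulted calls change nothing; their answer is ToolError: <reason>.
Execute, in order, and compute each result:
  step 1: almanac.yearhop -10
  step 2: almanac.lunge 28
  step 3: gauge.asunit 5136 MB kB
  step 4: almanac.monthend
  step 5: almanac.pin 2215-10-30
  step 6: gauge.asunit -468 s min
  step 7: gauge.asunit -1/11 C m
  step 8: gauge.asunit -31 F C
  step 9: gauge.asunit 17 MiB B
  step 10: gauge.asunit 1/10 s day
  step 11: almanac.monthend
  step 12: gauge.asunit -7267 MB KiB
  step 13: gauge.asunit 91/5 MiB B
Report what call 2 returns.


> yearhop n=-10
= 2283-01-22
> lunge n=28
= 2285-05-22
> asunit v=5136 u_from=MB u_to=kB
= 5136000
> monthend
= 2285-05-31
> pin d=2215-10-30
= 2215-10-30
> asunit v=-468 u_from=s u_to=min
= -39/5
> asunit v=-1/11 u_from=C u_to=m
= ToolError: incompatible units
> asunit v=-31 u_from=F u_to=C
= -35
> asunit v=17 u_from=MiB u_to=B
= 17825792
> asunit v=1/10 u_from=s u_to=day
= 1/864000
> monthend
= 2215-10-31
> asunit v=-7267 u_from=MB u_to=KiB
= -113546875/16
> asunit v=91/5 u_from=MiB u_to=B
= 95420416/5

Answer: 2285-05-22


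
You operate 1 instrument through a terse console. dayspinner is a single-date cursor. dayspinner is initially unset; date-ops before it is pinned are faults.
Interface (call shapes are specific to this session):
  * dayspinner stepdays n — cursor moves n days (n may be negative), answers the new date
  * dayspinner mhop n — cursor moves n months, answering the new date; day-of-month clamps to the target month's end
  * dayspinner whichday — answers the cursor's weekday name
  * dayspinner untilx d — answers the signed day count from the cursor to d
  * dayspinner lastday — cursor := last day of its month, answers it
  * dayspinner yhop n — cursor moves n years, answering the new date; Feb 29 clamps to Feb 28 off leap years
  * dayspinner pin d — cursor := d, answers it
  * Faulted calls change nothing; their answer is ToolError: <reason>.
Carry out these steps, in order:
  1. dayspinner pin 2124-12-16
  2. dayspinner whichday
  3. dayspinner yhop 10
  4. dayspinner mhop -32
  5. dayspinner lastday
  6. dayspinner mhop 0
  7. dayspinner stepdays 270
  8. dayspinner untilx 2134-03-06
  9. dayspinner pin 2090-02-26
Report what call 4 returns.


Answer: 2132-04-16

Derivation:
I use dayspinner pin using d→2124-12-16: 2124-12-16.
Using dayspinner whichday(), which returns Saturday.
Calling dayspinner yhop using n→10, — result: 2134-12-16.
Using dayspinner mhop using n→-32, yielding 2132-04-16.
Calling dayspinner lastday(), and observe 2132-04-30.
I try dayspinner mhop using n→0, yielding 2132-04-30.
I run dayspinner stepdays using n→270, and see 2133-01-25.
I try dayspinner untilx using d→2134-03-06, giving 405.
Calling dayspinner pin using d→2090-02-26, which returns 2090-02-26.


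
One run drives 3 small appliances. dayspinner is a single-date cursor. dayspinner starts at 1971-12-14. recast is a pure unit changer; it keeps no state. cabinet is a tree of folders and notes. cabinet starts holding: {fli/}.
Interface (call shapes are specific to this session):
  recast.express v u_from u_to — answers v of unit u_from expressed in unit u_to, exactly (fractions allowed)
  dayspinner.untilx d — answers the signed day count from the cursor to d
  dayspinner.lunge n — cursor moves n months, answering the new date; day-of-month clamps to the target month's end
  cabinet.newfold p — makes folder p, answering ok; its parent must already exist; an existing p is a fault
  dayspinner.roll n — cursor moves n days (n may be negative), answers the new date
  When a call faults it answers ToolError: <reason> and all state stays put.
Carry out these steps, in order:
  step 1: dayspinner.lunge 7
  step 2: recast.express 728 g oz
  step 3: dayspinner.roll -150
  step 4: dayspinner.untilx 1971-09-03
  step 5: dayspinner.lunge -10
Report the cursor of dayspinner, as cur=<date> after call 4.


Answer: cur=1972-02-15

Derivation:
~$ dayspinner.lunge n: 7
:: 1972-07-14
~$ recast.express v: 728 u_from: g u_to: oz
:: 166400000/6479891
~$ dayspinner.roll n: -150
:: 1972-02-15
~$ dayspinner.untilx d: 1971-09-03
:: -165
~$ dayspinner.lunge n: -10
:: 1971-04-15


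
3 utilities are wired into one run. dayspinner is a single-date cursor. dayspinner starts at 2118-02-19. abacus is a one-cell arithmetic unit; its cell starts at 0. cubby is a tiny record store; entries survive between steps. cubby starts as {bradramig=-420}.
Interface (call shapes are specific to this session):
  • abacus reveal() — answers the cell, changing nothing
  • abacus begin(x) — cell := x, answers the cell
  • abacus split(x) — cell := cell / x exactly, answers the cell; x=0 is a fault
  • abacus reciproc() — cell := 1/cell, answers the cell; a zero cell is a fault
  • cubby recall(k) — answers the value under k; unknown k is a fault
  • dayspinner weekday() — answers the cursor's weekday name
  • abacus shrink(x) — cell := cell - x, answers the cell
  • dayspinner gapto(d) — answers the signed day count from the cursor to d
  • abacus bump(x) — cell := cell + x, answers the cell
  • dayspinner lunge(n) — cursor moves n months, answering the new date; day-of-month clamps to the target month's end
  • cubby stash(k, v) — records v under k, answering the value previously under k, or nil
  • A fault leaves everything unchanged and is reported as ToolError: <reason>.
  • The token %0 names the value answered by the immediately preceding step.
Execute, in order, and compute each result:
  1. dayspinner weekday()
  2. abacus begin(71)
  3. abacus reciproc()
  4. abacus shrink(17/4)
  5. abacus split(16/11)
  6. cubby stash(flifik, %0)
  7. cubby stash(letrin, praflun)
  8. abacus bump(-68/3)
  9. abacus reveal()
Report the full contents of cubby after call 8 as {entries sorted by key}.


Step: dayspinner weekday[]
Result: Saturday
Step: abacus begin[71]
Result: 71
Step: abacus reciproc[]
Result: 1/71
Step: abacus shrink[17/4]
Result: -1203/284
Step: abacus split[16/11]
Result: -13233/4544
Step: cubby stash[flifik; %0]
Result: nil
Step: cubby stash[letrin; praflun]
Result: nil
Step: abacus bump[-68/3]
Result: -348691/13632
Step: abacus reveal[]
Result: -348691/13632

Answer: {bradramig=-420, flifik=-13233/4544, letrin=praflun}


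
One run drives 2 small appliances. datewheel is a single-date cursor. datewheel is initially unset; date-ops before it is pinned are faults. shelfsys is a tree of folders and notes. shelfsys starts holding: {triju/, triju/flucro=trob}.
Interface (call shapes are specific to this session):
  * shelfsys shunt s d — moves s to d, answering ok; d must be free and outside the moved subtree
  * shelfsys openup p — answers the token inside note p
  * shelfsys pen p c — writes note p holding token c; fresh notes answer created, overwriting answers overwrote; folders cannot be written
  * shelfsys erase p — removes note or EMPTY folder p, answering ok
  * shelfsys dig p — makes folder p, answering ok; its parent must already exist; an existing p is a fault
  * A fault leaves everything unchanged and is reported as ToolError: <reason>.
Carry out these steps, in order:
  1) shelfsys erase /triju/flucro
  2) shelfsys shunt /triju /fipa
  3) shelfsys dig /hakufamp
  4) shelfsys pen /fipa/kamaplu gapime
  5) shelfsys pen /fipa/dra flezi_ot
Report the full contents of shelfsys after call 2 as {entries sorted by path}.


Answer: {fipa/}

Derivation:
Step: shelfsys erase[p=/triju/flucro]
Result: ok
Step: shelfsys shunt[s=/triju; d=/fipa]
Result: ok
Step: shelfsys dig[p=/hakufamp]
Result: ok
Step: shelfsys pen[p=/fipa/kamaplu; c=gapime]
Result: created
Step: shelfsys pen[p=/fipa/dra; c=flezi_ot]
Result: created


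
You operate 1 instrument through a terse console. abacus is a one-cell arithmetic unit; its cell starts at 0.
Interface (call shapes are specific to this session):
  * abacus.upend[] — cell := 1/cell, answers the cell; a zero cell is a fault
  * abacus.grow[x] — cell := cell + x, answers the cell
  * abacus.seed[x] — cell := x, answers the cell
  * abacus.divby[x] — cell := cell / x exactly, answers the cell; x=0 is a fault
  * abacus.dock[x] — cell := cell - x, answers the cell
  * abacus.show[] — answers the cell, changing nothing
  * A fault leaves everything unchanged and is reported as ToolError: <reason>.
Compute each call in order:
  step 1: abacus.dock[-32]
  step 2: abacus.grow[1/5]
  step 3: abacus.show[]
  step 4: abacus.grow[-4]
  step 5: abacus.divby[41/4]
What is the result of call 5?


Answer: 564/205

Derivation:
% 1. dock(x→-32) == 32
% 2. grow(x→1/5) == 161/5
% 3. show() == 161/5
% 4. grow(x→-4) == 141/5
% 5. divby(x→41/4) == 564/205


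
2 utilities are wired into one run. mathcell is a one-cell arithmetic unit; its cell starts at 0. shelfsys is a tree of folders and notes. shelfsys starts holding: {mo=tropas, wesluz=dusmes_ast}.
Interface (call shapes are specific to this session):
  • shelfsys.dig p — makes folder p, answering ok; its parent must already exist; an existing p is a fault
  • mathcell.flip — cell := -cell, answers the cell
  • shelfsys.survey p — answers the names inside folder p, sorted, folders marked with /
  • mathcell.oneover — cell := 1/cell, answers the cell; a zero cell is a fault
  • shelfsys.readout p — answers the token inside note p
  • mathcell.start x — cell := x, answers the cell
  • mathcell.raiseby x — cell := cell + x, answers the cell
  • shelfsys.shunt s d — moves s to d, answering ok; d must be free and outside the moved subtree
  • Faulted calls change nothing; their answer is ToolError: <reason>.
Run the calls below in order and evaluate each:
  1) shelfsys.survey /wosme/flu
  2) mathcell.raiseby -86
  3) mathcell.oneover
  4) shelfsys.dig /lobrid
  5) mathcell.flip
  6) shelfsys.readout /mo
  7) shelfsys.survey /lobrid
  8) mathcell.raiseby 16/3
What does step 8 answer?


Answer: 1379/258

Derivation:
$ shelfsys.survey p=/wosme/flu
[out] ToolError: not found
$ mathcell.raiseby x=-86
[out] -86
$ mathcell.oneover
[out] -1/86
$ shelfsys.dig p=/lobrid
[out] ok
$ mathcell.flip
[out] 1/86
$ shelfsys.readout p=/mo
[out] tropas
$ shelfsys.survey p=/lobrid
[out] []
$ mathcell.raiseby x=16/3
[out] 1379/258


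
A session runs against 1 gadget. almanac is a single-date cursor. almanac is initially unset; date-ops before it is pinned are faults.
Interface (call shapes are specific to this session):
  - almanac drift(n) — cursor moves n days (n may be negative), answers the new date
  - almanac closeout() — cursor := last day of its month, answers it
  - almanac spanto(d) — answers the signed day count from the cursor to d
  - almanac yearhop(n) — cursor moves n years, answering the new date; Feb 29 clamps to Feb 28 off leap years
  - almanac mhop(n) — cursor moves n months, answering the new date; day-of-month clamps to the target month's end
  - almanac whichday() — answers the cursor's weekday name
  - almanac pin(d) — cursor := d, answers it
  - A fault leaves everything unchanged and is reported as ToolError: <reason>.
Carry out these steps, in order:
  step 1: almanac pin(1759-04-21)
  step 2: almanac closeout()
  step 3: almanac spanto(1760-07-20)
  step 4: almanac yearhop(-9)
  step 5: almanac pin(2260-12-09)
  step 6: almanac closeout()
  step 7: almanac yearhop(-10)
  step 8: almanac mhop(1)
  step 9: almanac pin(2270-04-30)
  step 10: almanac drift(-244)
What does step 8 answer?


# 1. almanac pin(1759-04-21) -> 1759-04-21
# 2. almanac closeout() -> 1759-04-30
# 3. almanac spanto(1760-07-20) -> 447
# 4. almanac yearhop(-9) -> 1750-04-30
# 5. almanac pin(2260-12-09) -> 2260-12-09
# 6. almanac closeout() -> 2260-12-31
# 7. almanac yearhop(-10) -> 2250-12-31
# 8. almanac mhop(1) -> 2251-01-31
# 9. almanac pin(2270-04-30) -> 2270-04-30
# 10. almanac drift(-244) -> 2269-08-29

Answer: 2251-01-31


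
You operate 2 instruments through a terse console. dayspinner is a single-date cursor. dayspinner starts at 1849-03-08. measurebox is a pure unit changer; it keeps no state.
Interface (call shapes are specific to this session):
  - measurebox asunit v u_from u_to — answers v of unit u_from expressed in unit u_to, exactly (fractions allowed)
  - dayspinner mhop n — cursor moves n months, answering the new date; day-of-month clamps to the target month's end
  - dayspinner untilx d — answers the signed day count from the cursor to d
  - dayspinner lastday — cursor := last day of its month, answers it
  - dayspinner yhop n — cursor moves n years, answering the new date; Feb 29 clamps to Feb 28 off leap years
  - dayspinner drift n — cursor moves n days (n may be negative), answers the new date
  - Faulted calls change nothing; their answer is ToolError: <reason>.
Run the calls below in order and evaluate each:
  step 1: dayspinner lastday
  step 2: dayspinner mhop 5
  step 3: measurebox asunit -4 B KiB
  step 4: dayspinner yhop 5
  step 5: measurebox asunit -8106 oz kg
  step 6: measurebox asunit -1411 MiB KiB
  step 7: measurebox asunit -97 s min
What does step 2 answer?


I invoke dayspinner lastday(), which returns 1849-03-31.
I run dayspinner mhop on n='5', and see 1849-08-31.
Invoking measurebox asunit on v='-4', u_from='B', u_to='KiB', giving -1/256.
I run dayspinner yhop on n='5', and get 1854-08-31.
Next I call measurebox asunit on v='-8106', u_from='oz', u_to='kg': -183840987561/800000000.
I try measurebox asunit on v='-1411', u_from='MiB', u_to='KiB', and get -1444864.
Then measurebox asunit on v='-97', u_from='s', u_to='min', — result: -97/60.

Answer: 1849-08-31


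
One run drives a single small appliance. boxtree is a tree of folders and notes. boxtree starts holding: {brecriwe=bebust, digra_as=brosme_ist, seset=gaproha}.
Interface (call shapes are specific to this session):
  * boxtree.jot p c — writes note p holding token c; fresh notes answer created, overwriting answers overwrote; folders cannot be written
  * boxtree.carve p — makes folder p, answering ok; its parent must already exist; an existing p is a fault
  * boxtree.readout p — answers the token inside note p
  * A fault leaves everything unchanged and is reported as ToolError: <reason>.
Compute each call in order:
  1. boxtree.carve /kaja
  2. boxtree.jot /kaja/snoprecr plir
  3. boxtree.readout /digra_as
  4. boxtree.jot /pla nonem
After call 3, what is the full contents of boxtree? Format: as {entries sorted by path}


# boxtree.carve(p: /kaja) -> ok
# boxtree.jot(p: /kaja/snoprecr, c: plir) -> created
# boxtree.readout(p: /digra_as) -> brosme_ist
# boxtree.jot(p: /pla, c: nonem) -> created

Answer: {brecriwe=bebust, digra_as=brosme_ist, kaja/, kaja/snoprecr=plir, seset=gaproha}


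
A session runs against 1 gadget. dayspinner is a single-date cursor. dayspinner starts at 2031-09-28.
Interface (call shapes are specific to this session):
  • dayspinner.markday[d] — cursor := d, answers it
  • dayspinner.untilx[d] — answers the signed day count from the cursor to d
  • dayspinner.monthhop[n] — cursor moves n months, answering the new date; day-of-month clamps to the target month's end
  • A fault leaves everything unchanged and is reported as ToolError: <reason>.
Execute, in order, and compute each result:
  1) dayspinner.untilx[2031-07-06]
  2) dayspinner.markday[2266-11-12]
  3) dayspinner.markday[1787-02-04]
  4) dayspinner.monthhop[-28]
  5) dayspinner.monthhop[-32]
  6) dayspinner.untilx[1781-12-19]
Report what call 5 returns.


CALL dayspinner.untilx[d→2031-07-06]
RET  -84
CALL dayspinner.markday[d→2266-11-12]
RET  2266-11-12
CALL dayspinner.markday[d→1787-02-04]
RET  1787-02-04
CALL dayspinner.monthhop[n→-28]
RET  1784-10-04
CALL dayspinner.monthhop[n→-32]
RET  1782-02-04
CALL dayspinner.untilx[d→1781-12-19]
RET  -47

Answer: 1782-02-04


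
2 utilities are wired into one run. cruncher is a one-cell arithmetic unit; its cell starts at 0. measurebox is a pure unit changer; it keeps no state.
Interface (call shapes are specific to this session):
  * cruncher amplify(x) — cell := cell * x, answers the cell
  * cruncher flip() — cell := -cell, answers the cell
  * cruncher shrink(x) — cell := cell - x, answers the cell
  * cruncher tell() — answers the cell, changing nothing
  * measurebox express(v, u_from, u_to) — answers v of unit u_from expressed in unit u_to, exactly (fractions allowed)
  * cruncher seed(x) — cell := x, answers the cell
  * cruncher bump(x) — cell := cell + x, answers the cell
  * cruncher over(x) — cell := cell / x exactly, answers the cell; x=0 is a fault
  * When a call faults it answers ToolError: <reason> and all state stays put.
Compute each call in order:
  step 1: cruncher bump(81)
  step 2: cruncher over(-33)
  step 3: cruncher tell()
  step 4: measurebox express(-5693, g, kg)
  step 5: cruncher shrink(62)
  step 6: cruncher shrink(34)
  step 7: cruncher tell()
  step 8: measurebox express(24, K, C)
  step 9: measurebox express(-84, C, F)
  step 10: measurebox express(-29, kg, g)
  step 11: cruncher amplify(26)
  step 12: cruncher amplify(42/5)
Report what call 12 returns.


Answer: -1182636/55

Derivation:
·→ cruncher bump(x='81')
·← 81
·→ cruncher over(x='-33')
·← -27/11
·→ cruncher tell()
·← -27/11
·→ measurebox express(v='-5693', u_from='g', u_to='kg')
·← -5693/1000
·→ cruncher shrink(x='62')
·← -709/11
·→ cruncher shrink(x='34')
·← -1083/11
·→ cruncher tell()
·← -1083/11
·→ measurebox express(v='24', u_from='K', u_to='C')
·← -4983/20
·→ measurebox express(v='-84', u_from='C', u_to='F')
·← -596/5
·→ measurebox express(v='-29', u_from='kg', u_to='g')
·← -29000
·→ cruncher amplify(x='26')
·← -28158/11
·→ cruncher amplify(x='42/5')
·← -1182636/55
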